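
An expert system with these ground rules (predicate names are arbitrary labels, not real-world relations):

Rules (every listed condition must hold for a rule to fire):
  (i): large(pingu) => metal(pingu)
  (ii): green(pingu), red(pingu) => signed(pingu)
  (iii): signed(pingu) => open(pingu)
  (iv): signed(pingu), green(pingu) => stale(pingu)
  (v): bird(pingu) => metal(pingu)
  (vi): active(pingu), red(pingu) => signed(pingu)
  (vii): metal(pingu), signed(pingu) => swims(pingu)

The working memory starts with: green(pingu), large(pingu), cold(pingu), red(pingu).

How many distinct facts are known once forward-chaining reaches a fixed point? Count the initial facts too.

Round 1: (i) [large(pingu) => metal(pingu)]; (ii) [green(pingu), red(pingu) => signed(pingu)]. New: metal(pingu), signed(pingu).
Round 2: (iii) [signed(pingu) => open(pingu)]; (iv) [signed(pingu), green(pingu) => stale(pingu)]; (vii) [metal(pingu), signed(pingu) => swims(pingu)]. New: open(pingu), stale(pingu), swims(pingu).
Closure: {cold(pingu), green(pingu), large(pingu), metal(pingu), open(pingu), red(pingu), signed(pingu), stale(pingu), swims(pingu)} — 9 facts.

9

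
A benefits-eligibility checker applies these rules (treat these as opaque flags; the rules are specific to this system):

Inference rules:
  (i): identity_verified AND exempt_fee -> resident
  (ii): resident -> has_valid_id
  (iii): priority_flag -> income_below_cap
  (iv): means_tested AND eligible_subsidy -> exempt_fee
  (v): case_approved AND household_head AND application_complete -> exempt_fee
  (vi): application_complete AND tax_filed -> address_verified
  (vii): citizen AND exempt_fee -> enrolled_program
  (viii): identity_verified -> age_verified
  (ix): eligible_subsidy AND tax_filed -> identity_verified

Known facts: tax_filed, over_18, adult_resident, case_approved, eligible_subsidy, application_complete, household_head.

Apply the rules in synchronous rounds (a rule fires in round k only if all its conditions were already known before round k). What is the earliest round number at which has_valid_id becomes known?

3

[1] (v) [case_approved AND household_head AND application_complete -> exempt_fee]; (vi) [application_complete AND tax_filed -> address_verified]; (ix) [eligible_subsidy AND tax_filed -> identity_verified]. ⇒ new: exempt_fee, address_verified, identity_verified.
[2] (i) [identity_verified AND exempt_fee -> resident]; (viii) [identity_verified -> age_verified]. ⇒ new: resident, age_verified.
[3] (ii) [resident -> has_valid_id]. ⇒ new: has_valid_id.
has_valid_id first appears in round 3.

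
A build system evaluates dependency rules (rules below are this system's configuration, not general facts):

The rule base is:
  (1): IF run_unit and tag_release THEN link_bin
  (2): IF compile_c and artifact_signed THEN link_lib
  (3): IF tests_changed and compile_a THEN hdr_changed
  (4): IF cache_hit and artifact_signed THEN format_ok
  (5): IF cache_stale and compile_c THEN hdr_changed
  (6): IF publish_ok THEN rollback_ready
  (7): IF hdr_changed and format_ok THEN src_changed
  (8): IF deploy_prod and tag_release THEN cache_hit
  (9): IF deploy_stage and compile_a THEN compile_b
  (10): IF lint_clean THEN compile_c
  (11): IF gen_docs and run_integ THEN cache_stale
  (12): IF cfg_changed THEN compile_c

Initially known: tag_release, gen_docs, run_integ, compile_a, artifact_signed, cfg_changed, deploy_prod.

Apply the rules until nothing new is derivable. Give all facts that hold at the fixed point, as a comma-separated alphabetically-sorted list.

Round 1: (8) [IF deploy_prod and tag_release THEN cache_hit]; (11) [IF gen_docs and run_integ THEN cache_stale]; (12) [IF cfg_changed THEN compile_c]. Adds cache_hit, cache_stale, compile_c.
Round 2: (2) [IF compile_c and artifact_signed THEN link_lib]; (4) [IF cache_hit and artifact_signed THEN format_ok]; (5) [IF cache_stale and compile_c THEN hdr_changed]. Adds link_lib, format_ok, hdr_changed.
Round 3: (7) [IF hdr_changed and format_ok THEN src_changed]. Adds src_changed.

artifact_signed, cache_hit, cache_stale, cfg_changed, compile_a, compile_c, deploy_prod, format_ok, gen_docs, hdr_changed, link_lib, run_integ, src_changed, tag_release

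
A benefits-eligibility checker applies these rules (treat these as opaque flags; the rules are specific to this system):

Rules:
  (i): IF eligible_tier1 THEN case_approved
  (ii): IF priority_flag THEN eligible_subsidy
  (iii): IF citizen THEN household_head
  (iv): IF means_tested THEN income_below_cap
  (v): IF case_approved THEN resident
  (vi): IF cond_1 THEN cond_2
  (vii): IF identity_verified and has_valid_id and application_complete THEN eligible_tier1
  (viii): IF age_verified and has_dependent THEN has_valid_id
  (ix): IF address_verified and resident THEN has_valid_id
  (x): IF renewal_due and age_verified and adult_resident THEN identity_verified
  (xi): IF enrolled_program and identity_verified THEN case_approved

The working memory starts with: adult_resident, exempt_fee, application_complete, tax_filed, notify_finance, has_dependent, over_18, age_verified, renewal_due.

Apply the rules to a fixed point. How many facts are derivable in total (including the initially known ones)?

Round 1 fires (viii), (x), giving has_valid_id, identity_verified.
Round 2 fires (vii), giving eligible_tier1.
Round 3 fires (i), giving case_approved.
Round 4 fires (v), giving resident.
Closure: {adult_resident, age_verified, application_complete, case_approved, eligible_tier1, exempt_fee, has_dependent, has_valid_id, identity_verified, notify_finance, over_18, renewal_due, resident, tax_filed} — 14 facts.

14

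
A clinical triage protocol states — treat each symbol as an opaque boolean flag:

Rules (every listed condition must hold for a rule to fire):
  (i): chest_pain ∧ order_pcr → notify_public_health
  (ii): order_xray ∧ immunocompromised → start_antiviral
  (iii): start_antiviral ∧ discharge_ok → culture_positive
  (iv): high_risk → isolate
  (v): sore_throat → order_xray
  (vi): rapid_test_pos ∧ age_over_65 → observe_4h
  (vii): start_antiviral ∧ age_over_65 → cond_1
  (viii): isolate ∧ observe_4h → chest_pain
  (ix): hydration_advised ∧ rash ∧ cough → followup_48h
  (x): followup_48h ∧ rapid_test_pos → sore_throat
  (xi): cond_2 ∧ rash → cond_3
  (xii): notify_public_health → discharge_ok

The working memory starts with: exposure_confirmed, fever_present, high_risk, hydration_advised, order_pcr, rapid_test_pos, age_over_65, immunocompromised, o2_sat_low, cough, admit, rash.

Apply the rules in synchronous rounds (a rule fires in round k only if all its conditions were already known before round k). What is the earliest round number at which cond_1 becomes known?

Round 1: (iv) [high_risk → isolate]; (vi) [rapid_test_pos ∧ age_over_65 → observe_4h]; (ix) [hydration_advised ∧ rash ∧ cough → followup_48h]. Adds isolate, observe_4h, followup_48h.
Round 2: (viii) [isolate ∧ observe_4h → chest_pain]; (x) [followup_48h ∧ rapid_test_pos → sore_throat]. Adds chest_pain, sore_throat.
Round 3: (i) [chest_pain ∧ order_pcr → notify_public_health]; (v) [sore_throat → order_xray]. Adds notify_public_health, order_xray.
Round 4: (ii) [order_xray ∧ immunocompromised → start_antiviral]; (xii) [notify_public_health → discharge_ok]. Adds start_antiviral, discharge_ok.
Round 5: (iii) [start_antiviral ∧ discharge_ok → culture_positive]; (vii) [start_antiviral ∧ age_over_65 → cond_1]. Adds culture_positive, cond_1.
cond_1 first appears in round 5.

5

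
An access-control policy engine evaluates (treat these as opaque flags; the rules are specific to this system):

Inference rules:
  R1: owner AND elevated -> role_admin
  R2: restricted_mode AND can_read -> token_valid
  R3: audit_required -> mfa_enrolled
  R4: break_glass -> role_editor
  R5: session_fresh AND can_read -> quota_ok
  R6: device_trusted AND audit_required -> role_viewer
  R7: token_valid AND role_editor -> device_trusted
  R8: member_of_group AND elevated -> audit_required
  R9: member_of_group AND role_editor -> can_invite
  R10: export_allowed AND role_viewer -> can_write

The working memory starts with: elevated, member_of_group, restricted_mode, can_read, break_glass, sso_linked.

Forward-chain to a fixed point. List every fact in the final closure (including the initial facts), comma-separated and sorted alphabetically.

[1] R2 [restricted_mode AND can_read -> token_valid]; R4 [break_glass -> role_editor]; R8 [member_of_group AND elevated -> audit_required]. ⇒ new: token_valid, role_editor, audit_required.
[2] R3 [audit_required -> mfa_enrolled]; R7 [token_valid AND role_editor -> device_trusted]; R9 [member_of_group AND role_editor -> can_invite]. ⇒ new: mfa_enrolled, device_trusted, can_invite.
[3] R6 [device_trusted AND audit_required -> role_viewer]. ⇒ new: role_viewer.

audit_required, break_glass, can_invite, can_read, device_trusted, elevated, member_of_group, mfa_enrolled, restricted_mode, role_editor, role_viewer, sso_linked, token_valid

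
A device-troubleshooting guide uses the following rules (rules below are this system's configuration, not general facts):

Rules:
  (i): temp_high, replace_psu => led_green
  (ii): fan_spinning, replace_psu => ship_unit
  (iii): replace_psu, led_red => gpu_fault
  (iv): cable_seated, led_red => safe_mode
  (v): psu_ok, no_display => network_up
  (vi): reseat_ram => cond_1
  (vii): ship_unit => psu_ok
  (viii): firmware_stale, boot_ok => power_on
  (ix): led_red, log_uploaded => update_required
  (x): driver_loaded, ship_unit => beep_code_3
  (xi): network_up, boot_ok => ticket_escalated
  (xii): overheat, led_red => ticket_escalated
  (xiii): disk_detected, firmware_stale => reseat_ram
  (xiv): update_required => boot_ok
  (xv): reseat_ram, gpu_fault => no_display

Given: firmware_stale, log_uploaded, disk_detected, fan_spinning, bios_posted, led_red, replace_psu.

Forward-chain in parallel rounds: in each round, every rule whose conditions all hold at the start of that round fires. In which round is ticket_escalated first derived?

4

Round 1: (ii) [fan_spinning, replace_psu => ship_unit]; (iii) [replace_psu, led_red => gpu_fault]; (ix) [led_red, log_uploaded => update_required]; (xiii) [disk_detected, firmware_stale => reseat_ram]. Adds ship_unit, gpu_fault, update_required, reseat_ram.
Round 2: (vi) [reseat_ram => cond_1]; (vii) [ship_unit => psu_ok]; (xiv) [update_required => boot_ok]; (xv) [reseat_ram, gpu_fault => no_display]. Adds cond_1, psu_ok, boot_ok, no_display.
Round 3: (v) [psu_ok, no_display => network_up]; (viii) [firmware_stale, boot_ok => power_on]. Adds network_up, power_on.
Round 4: (xi) [network_up, boot_ok => ticket_escalated]. Adds ticket_escalated.
ticket_escalated first appears in round 4.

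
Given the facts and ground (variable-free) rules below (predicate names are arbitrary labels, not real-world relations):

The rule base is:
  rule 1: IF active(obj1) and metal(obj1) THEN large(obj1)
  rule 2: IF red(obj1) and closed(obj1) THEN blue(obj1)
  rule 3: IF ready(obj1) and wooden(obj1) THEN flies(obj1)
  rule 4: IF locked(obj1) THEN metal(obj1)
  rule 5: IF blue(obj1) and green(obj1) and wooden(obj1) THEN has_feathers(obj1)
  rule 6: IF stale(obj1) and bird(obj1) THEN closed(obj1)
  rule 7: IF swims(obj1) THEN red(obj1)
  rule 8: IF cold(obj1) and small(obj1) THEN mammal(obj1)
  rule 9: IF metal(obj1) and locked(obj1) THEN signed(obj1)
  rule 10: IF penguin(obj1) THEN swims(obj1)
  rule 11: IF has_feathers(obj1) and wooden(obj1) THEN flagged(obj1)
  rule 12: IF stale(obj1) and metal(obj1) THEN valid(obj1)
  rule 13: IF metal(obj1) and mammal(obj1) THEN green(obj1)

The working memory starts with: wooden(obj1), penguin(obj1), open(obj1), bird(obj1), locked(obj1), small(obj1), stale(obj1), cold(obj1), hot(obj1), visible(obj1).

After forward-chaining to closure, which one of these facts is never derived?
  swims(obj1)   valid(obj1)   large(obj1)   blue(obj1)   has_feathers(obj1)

Round 1: rule 4 [IF locked(obj1) THEN metal(obj1)]; rule 6 [IF stale(obj1) and bird(obj1) THEN closed(obj1)]; rule 8 [IF cold(obj1) and small(obj1) THEN mammal(obj1)]; rule 10 [IF penguin(obj1) THEN swims(obj1)]. New: metal(obj1), closed(obj1), mammal(obj1), swims(obj1).
Round 2: rule 7 [IF swims(obj1) THEN red(obj1)]; rule 9 [IF metal(obj1) and locked(obj1) THEN signed(obj1)]; rule 12 [IF stale(obj1) and metal(obj1) THEN valid(obj1)]; rule 13 [IF metal(obj1) and mammal(obj1) THEN green(obj1)]. New: red(obj1), signed(obj1), valid(obj1), green(obj1).
Round 3: rule 2 [IF red(obj1) and closed(obj1) THEN blue(obj1)]. New: blue(obj1).
Round 4: rule 5 [IF blue(obj1) and green(obj1) and wooden(obj1) THEN has_feathers(obj1)]. New: has_feathers(obj1).
Round 5: rule 11 [IF has_feathers(obj1) and wooden(obj1) THEN flagged(obj1)]. New: flagged(obj1).
Derived: has_feathers(obj1) (round 4), swims(obj1) (round 1), blue(obj1) (round 3), valid(obj1) (round 2). large(obj1) never appears in any round.

large(obj1)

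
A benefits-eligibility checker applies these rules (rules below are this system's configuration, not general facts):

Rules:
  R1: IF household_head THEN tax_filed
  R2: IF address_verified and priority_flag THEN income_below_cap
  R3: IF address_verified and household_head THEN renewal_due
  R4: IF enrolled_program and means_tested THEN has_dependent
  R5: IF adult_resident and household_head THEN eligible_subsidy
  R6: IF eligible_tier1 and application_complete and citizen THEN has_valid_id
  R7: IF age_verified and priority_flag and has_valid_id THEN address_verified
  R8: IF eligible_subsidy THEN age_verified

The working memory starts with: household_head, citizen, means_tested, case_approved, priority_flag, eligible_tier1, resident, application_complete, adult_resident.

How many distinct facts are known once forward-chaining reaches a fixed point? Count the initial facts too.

16

Round 1 fires R1, R5, R6, giving tax_filed, eligible_subsidy, has_valid_id.
Round 2 fires R8, giving age_verified.
Round 3 fires R7, giving address_verified.
Round 4 fires R2, R3, giving income_below_cap, renewal_due.
Closure: {address_verified, adult_resident, age_verified, application_complete, case_approved, citizen, eligible_subsidy, eligible_tier1, has_valid_id, household_head, income_below_cap, means_tested, priority_flag, renewal_due, resident, tax_filed} — 16 facts.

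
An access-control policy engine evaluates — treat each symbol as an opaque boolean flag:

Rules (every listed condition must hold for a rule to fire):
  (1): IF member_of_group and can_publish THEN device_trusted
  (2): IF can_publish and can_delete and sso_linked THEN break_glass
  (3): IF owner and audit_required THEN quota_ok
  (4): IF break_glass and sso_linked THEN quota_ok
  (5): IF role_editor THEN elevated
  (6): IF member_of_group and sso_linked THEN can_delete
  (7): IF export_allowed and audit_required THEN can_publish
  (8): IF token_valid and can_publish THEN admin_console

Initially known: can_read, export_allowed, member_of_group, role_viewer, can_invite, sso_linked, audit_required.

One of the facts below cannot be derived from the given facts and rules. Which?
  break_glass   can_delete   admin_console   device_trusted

Round 1: (6) [IF member_of_group and sso_linked THEN can_delete]; (7) [IF export_allowed and audit_required THEN can_publish]. Adds can_delete, can_publish.
Round 2: (1) [IF member_of_group and can_publish THEN device_trusted]; (2) [IF can_publish and can_delete and sso_linked THEN break_glass]. Adds device_trusted, break_glass.
Round 3: (4) [IF break_glass and sso_linked THEN quota_ok]. Adds quota_ok.
Derived: break_glass (round 2), can_delete (round 1), device_trusted (round 2). admin_console never appears in any round.

admin_console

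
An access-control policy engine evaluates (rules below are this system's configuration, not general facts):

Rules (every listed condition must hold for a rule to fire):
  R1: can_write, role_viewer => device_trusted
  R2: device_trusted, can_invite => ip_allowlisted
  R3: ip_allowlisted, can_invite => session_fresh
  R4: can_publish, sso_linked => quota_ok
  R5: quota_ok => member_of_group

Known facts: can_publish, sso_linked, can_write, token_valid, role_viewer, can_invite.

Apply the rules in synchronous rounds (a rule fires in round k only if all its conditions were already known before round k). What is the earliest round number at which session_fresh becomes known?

3

Round 1: R1 [can_write, role_viewer => device_trusted]; R4 [can_publish, sso_linked => quota_ok]. New: device_trusted, quota_ok.
Round 2: R2 [device_trusted, can_invite => ip_allowlisted]; R5 [quota_ok => member_of_group]. New: ip_allowlisted, member_of_group.
Round 3: R3 [ip_allowlisted, can_invite => session_fresh]. New: session_fresh.
session_fresh first appears in round 3.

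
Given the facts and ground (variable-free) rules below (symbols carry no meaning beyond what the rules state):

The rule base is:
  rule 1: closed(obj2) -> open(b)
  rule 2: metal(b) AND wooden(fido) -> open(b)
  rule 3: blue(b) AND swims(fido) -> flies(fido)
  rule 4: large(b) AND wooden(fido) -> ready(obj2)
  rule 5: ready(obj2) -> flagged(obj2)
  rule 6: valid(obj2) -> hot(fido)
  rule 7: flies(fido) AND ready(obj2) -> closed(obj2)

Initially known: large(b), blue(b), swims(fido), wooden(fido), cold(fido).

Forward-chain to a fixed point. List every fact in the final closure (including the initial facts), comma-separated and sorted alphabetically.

Round 1: rule 3 [blue(b) AND swims(fido) -> flies(fido)]; rule 4 [large(b) AND wooden(fido) -> ready(obj2)]. Adds flies(fido), ready(obj2).
Round 2: rule 5 [ready(obj2) -> flagged(obj2)]; rule 7 [flies(fido) AND ready(obj2) -> closed(obj2)]. Adds flagged(obj2), closed(obj2).
Round 3: rule 1 [closed(obj2) -> open(b)]. Adds open(b).

blue(b), closed(obj2), cold(fido), flagged(obj2), flies(fido), large(b), open(b), ready(obj2), swims(fido), wooden(fido)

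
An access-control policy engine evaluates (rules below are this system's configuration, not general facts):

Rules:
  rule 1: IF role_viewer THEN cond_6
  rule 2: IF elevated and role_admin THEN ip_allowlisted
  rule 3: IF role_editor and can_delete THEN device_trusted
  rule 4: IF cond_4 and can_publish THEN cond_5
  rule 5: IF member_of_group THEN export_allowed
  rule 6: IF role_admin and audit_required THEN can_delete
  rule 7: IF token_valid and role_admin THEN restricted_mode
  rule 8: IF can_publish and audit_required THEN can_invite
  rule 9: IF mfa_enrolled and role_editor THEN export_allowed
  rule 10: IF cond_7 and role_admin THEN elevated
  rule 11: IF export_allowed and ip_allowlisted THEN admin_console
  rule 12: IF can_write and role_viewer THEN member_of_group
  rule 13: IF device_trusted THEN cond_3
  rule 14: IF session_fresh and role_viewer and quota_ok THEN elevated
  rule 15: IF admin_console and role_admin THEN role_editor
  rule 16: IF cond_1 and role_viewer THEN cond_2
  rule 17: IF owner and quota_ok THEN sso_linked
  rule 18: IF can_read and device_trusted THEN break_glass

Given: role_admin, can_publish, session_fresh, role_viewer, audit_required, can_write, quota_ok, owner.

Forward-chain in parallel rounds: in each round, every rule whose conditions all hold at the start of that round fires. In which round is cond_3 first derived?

Round 1: rule 1 [IF role_viewer THEN cond_6]; rule 6 [IF role_admin and audit_required THEN can_delete]; rule 8 [IF can_publish and audit_required THEN can_invite]; rule 12 [IF can_write and role_viewer THEN member_of_group]; rule 14 [IF session_fresh and role_viewer and quota_ok THEN elevated]; rule 17 [IF owner and quota_ok THEN sso_linked]. Adds cond_6, can_delete, can_invite, member_of_group, elevated, sso_linked.
Round 2: rule 2 [IF elevated and role_admin THEN ip_allowlisted]; rule 5 [IF member_of_group THEN export_allowed]. Adds ip_allowlisted, export_allowed.
Round 3: rule 11 [IF export_allowed and ip_allowlisted THEN admin_console]. Adds admin_console.
Round 4: rule 15 [IF admin_console and role_admin THEN role_editor]. Adds role_editor.
Round 5: rule 3 [IF role_editor and can_delete THEN device_trusted]. Adds device_trusted.
Round 6: rule 13 [IF device_trusted THEN cond_3]. Adds cond_3.
cond_3 first appears in round 6.

6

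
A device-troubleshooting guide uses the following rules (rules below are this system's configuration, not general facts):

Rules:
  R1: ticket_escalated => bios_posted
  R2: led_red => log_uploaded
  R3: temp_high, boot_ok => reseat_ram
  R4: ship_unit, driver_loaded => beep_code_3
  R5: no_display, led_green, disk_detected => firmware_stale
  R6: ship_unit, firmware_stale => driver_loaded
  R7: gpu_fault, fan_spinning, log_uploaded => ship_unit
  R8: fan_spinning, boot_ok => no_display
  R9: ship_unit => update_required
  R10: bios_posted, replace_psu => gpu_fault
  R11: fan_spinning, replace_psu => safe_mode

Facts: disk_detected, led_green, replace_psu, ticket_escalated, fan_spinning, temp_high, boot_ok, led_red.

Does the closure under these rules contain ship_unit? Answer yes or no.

Round 1: R1 [ticket_escalated => bios_posted]; R2 [led_red => log_uploaded]; R3 [temp_high, boot_ok => reseat_ram]; R8 [fan_spinning, boot_ok => no_display]; R11 [fan_spinning, replace_psu => safe_mode]. Adds bios_posted, log_uploaded, reseat_ram, no_display, safe_mode.
Round 2: R5 [no_display, led_green, disk_detected => firmware_stale]; R10 [bios_posted, replace_psu => gpu_fault]. Adds firmware_stale, gpu_fault.
Round 3: R7 [gpu_fault, fan_spinning, log_uploaded => ship_unit]. Adds ship_unit.
Round 4: R6 [ship_unit, firmware_stale => driver_loaded]; R9 [ship_unit => update_required]. Adds driver_loaded, update_required.
Round 5: R4 [ship_unit, driver_loaded => beep_code_3]. Adds beep_code_3.
ship_unit appears in round 3, so it is derivable.

yes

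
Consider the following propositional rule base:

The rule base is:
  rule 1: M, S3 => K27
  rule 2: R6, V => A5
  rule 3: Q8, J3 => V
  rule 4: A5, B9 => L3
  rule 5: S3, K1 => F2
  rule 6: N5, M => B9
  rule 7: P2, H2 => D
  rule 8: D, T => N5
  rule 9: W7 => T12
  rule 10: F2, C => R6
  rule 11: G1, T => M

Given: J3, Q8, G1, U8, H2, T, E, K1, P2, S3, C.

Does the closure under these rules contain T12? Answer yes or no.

no

Round 1: rule 3 [Q8, J3 => V]; rule 5 [S3, K1 => F2]; rule 7 [P2, H2 => D]; rule 11 [G1, T => M]. Adds V, F2, D, M.
Round 2: rule 1 [M, S3 => K27]; rule 8 [D, T => N5]; rule 10 [F2, C => R6]. Adds K27, N5, R6.
Round 3: rule 2 [R6, V => A5]; rule 6 [N5, M => B9]. Adds A5, B9.
Round 4: rule 4 [A5, B9 => L3]. Adds L3.
Fixed point reached. T12 is concluded only by rule 9; rule 9 needs W7 (never derived).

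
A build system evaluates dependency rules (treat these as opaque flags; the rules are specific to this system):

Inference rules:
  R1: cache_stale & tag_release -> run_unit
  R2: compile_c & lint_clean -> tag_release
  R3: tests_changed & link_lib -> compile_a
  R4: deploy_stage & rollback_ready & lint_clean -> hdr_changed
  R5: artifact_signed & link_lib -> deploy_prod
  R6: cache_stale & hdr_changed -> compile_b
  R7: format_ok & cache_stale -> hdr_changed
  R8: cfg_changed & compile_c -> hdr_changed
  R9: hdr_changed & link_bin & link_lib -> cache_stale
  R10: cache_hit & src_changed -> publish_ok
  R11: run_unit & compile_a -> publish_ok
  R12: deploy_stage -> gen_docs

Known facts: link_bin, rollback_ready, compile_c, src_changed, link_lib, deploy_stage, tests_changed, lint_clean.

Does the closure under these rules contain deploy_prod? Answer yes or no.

Round 1 fires R2, R3, R4, R12, giving tag_release, compile_a, hdr_changed, gen_docs.
Round 2 fires R9, giving cache_stale.
Round 3 fires R1, R6, giving run_unit, compile_b.
Round 4 fires R11, giving publish_ok.
Fixed point reached. deploy_prod is concluded only by R5; R5 needs artifact_signed (never derived).

no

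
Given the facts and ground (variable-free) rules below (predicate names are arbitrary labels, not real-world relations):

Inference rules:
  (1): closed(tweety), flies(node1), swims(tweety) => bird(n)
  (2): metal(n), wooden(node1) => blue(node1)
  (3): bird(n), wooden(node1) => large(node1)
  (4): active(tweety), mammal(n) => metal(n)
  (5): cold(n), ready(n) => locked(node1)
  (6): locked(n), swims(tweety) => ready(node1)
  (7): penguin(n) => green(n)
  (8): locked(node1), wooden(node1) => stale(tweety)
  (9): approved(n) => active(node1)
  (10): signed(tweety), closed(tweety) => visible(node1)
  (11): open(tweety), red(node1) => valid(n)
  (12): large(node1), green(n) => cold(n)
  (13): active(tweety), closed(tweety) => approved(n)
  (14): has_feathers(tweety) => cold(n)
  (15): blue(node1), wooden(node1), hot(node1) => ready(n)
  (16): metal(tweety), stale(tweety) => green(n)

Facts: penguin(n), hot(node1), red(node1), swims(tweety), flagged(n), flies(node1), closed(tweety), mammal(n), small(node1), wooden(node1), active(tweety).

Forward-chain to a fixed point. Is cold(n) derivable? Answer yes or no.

Round 1: (1) [closed(tweety), flies(node1), swims(tweety) => bird(n)]; (4) [active(tweety), mammal(n) => metal(n)]; (7) [penguin(n) => green(n)]; (13) [active(tweety), closed(tweety) => approved(n)]. Adds bird(n), metal(n), green(n), approved(n).
Round 2: (2) [metal(n), wooden(node1) => blue(node1)]; (3) [bird(n), wooden(node1) => large(node1)]; (9) [approved(n) => active(node1)]. Adds blue(node1), large(node1), active(node1).
Round 3: (12) [large(node1), green(n) => cold(n)]; (15) [blue(node1), wooden(node1), hot(node1) => ready(n)]. Adds cold(n), ready(n).
Round 4: (5) [cold(n), ready(n) => locked(node1)]. Adds locked(node1).
Round 5: (8) [locked(node1), wooden(node1) => stale(tweety)]. Adds stale(tweety).
cold(n) appears in round 3, so it is derivable.

yes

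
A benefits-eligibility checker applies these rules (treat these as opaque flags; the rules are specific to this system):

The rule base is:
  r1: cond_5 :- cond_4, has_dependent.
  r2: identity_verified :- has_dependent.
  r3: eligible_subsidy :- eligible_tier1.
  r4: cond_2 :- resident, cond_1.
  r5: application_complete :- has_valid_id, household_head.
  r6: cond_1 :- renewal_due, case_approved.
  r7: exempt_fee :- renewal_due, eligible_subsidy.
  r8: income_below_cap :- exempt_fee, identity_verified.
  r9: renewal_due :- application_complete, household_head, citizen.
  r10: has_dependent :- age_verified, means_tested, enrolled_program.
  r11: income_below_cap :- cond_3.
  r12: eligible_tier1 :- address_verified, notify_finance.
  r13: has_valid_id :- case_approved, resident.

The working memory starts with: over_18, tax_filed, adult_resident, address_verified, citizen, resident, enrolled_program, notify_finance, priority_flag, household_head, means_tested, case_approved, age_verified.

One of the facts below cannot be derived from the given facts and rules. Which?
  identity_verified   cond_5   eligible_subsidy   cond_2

cond_5

Round 1: r10 [has_dependent :- age_verified, means_tested, enrolled_program.]; r12 [eligible_tier1 :- address_verified, notify_finance.]; r13 [has_valid_id :- case_approved, resident.]. Adds has_dependent, eligible_tier1, has_valid_id.
Round 2: r2 [identity_verified :- has_dependent.]; r3 [eligible_subsidy :- eligible_tier1.]; r5 [application_complete :- has_valid_id, household_head.]. Adds identity_verified, eligible_subsidy, application_complete.
Round 3: r9 [renewal_due :- application_complete, household_head, citizen.]. Adds renewal_due.
Round 4: r6 [cond_1 :- renewal_due, case_approved.]; r7 [exempt_fee :- renewal_due, eligible_subsidy.]. Adds cond_1, exempt_fee.
Round 5: r4 [cond_2 :- resident, cond_1.]; r8 [income_below_cap :- exempt_fee, identity_verified.]. Adds cond_2, income_below_cap.
Derived: identity_verified (round 2), cond_2 (round 5), eligible_subsidy (round 2). cond_5 never appears in any round.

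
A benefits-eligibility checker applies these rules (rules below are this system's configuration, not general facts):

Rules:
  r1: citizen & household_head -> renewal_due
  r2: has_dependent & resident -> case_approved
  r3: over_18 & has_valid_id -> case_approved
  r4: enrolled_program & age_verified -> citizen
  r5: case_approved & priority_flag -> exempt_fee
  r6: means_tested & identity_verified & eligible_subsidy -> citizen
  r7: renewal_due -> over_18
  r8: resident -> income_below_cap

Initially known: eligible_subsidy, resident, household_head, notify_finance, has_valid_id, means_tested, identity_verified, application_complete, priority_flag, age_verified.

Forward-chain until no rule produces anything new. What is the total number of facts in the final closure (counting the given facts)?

Round 1 fires r6, r8, giving citizen, income_below_cap.
Round 2 fires r1, giving renewal_due.
Round 3 fires r7, giving over_18.
Round 4 fires r3, giving case_approved.
Round 5 fires r5, giving exempt_fee.
Closure: {age_verified, application_complete, case_approved, citizen, eligible_subsidy, exempt_fee, has_valid_id, household_head, identity_verified, income_below_cap, means_tested, notify_finance, over_18, priority_flag, renewal_due, resident} — 16 facts.

16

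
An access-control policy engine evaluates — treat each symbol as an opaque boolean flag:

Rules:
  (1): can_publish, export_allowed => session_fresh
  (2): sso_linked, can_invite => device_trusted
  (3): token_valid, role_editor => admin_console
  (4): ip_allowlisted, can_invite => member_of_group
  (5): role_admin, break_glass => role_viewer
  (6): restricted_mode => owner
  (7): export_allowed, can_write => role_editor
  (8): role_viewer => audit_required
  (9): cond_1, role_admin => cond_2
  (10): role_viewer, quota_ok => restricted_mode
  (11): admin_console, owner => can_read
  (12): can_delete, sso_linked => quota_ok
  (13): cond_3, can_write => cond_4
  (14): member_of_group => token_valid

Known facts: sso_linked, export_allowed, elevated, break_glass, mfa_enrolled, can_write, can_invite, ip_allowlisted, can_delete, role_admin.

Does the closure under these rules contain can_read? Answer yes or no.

Round 1: (2) [sso_linked, can_invite => device_trusted]; (4) [ip_allowlisted, can_invite => member_of_group]; (5) [role_admin, break_glass => role_viewer]; (7) [export_allowed, can_write => role_editor]; (12) [can_delete, sso_linked => quota_ok]. New: device_trusted, member_of_group, role_viewer, role_editor, quota_ok.
Round 2: (8) [role_viewer => audit_required]; (10) [role_viewer, quota_ok => restricted_mode]; (14) [member_of_group => token_valid]. New: audit_required, restricted_mode, token_valid.
Round 3: (3) [token_valid, role_editor => admin_console]; (6) [restricted_mode => owner]. New: admin_console, owner.
Round 4: (11) [admin_console, owner => can_read]. New: can_read.
can_read appears in round 4, so it is derivable.

yes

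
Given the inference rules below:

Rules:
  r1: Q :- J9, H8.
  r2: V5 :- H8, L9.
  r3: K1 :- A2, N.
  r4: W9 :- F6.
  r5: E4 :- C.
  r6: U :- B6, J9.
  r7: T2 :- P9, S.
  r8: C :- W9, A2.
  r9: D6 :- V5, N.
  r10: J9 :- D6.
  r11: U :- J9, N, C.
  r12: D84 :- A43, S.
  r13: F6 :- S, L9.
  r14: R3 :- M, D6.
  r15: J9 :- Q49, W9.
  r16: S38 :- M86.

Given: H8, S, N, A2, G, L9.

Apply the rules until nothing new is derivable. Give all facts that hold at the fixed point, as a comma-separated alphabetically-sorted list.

[1] r2 [V5 :- H8, L9.]; r3 [K1 :- A2, N.]; r13 [F6 :- S, L9.]. ⇒ new: V5, K1, F6.
[2] r4 [W9 :- F6.]; r9 [D6 :- V5, N.]. ⇒ new: W9, D6.
[3] r8 [C :- W9, A2.]; r10 [J9 :- D6.]. ⇒ new: C, J9.
[4] r1 [Q :- J9, H8.]; r5 [E4 :- C.]; r11 [U :- J9, N, C.]. ⇒ new: Q, E4, U.

A2, C, D6, E4, F6, G, H8, J9, K1, L9, N, Q, S, U, V5, W9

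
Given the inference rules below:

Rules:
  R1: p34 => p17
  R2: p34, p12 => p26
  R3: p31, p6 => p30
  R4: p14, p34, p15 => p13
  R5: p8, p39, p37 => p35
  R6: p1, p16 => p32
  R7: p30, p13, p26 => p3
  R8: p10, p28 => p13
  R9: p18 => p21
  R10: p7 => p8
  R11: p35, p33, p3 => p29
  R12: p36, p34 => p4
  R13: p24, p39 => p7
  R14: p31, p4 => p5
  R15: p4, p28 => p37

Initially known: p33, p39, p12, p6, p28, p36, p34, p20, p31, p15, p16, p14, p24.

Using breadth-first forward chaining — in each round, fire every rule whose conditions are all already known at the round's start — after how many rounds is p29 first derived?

4

Round 1 — R1, R2, R3, R4, R12, R13, derive p17, p26, p30, p13, p4, p7.
Round 2 — R7, R10, R14, R15, derive p3, p8, p5, p37.
Round 3 — R5, derive p35.
Round 4 — R11, derive p29.
p29 first appears in round 4.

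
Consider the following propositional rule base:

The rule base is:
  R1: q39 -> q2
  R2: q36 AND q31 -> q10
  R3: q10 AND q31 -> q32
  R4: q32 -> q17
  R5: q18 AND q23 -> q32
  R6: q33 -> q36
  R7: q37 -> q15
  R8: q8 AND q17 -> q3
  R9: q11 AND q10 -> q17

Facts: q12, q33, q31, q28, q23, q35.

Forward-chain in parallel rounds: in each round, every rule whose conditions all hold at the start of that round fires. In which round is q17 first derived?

Round 1: R6 [q33 -> q36]. Adds q36.
Round 2: R2 [q36 AND q31 -> q10]. Adds q10.
Round 3: R3 [q10 AND q31 -> q32]. Adds q32.
Round 4: R4 [q32 -> q17]. Adds q17.
q17 first appears in round 4.

4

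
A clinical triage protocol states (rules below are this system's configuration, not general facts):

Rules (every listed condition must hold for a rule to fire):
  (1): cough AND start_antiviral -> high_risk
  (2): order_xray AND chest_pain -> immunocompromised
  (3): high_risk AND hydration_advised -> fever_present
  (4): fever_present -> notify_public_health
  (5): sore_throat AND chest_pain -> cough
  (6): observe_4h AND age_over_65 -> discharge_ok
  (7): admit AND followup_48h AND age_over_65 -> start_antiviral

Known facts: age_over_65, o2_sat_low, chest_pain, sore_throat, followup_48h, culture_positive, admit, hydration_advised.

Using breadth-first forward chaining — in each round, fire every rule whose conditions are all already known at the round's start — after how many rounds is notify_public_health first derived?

Round 1: (5) [sore_throat AND chest_pain -> cough]; (7) [admit AND followup_48h AND age_over_65 -> start_antiviral]. Adds cough, start_antiviral.
Round 2: (1) [cough AND start_antiviral -> high_risk]. Adds high_risk.
Round 3: (3) [high_risk AND hydration_advised -> fever_present]. Adds fever_present.
Round 4: (4) [fever_present -> notify_public_health]. Adds notify_public_health.
notify_public_health first appears in round 4.

4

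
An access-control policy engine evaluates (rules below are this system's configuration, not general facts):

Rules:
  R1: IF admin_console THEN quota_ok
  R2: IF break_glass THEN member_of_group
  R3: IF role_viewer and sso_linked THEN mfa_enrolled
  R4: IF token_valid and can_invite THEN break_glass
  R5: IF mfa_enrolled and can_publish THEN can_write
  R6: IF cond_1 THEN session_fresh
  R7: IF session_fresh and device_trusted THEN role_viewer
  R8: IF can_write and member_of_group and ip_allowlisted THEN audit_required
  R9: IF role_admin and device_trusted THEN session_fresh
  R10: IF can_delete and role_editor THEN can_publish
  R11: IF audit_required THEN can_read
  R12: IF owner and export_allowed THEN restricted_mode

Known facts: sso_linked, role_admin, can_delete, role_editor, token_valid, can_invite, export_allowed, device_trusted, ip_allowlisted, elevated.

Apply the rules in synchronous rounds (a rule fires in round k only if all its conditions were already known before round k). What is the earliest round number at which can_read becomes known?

6

Round 1: R4 [IF token_valid and can_invite THEN break_glass]; R9 [IF role_admin and device_trusted THEN session_fresh]; R10 [IF can_delete and role_editor THEN can_publish]. Adds break_glass, session_fresh, can_publish.
Round 2: R2 [IF break_glass THEN member_of_group]; R7 [IF session_fresh and device_trusted THEN role_viewer]. Adds member_of_group, role_viewer.
Round 3: R3 [IF role_viewer and sso_linked THEN mfa_enrolled]. Adds mfa_enrolled.
Round 4: R5 [IF mfa_enrolled and can_publish THEN can_write]. Adds can_write.
Round 5: R8 [IF can_write and member_of_group and ip_allowlisted THEN audit_required]. Adds audit_required.
Round 6: R11 [IF audit_required THEN can_read]. Adds can_read.
can_read first appears in round 6.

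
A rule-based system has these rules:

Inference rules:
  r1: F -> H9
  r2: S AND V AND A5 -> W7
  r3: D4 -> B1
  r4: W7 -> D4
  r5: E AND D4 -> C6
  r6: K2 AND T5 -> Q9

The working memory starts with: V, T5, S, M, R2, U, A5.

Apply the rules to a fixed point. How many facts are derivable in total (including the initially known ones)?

10

Round 1: r2 [S AND V AND A5 -> W7]. Adds W7.
Round 2: r4 [W7 -> D4]. Adds D4.
Round 3: r3 [D4 -> B1]. Adds B1.
Closure: {A5, B1, D4, M, R2, S, T5, U, V, W7} — 10 facts.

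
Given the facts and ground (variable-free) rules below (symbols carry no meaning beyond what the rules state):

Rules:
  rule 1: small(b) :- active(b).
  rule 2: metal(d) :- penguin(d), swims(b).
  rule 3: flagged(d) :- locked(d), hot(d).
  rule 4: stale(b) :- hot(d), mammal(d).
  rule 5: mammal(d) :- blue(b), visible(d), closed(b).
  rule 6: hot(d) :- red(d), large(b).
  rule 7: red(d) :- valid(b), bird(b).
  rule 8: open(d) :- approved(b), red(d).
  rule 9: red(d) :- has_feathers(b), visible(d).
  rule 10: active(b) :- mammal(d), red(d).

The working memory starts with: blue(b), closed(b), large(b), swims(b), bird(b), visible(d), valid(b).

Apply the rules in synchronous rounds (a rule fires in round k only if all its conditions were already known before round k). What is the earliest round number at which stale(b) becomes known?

Round 1 fires rule 5, rule 7, giving mammal(d), red(d).
Round 2 fires rule 6, rule 10, giving hot(d), active(b).
Round 3 fires rule 1, rule 4, giving small(b), stale(b).
stale(b) first appears in round 3.

3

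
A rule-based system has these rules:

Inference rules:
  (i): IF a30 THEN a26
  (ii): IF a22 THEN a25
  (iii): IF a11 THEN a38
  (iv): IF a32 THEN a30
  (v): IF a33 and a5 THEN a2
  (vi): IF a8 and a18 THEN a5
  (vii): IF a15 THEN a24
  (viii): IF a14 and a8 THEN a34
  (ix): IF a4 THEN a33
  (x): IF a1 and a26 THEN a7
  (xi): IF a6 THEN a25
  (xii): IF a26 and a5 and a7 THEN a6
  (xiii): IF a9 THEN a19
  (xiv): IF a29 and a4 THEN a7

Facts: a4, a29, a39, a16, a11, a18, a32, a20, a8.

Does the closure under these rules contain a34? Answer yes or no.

no

Round 1: (iii) [IF a11 THEN a38]; (iv) [IF a32 THEN a30]; (vi) [IF a8 and a18 THEN a5]; (ix) [IF a4 THEN a33]; (xiv) [IF a29 and a4 THEN a7]. New: a38, a30, a5, a33, a7.
Round 2: (i) [IF a30 THEN a26]; (v) [IF a33 and a5 THEN a2]. New: a26, a2.
Round 3: (xii) [IF a26 and a5 and a7 THEN a6]. New: a6.
Round 4: (xi) [IF a6 THEN a25]. New: a25.
Fixed point reached. a34 is concluded only by (viii); (viii) needs a14 (never derived).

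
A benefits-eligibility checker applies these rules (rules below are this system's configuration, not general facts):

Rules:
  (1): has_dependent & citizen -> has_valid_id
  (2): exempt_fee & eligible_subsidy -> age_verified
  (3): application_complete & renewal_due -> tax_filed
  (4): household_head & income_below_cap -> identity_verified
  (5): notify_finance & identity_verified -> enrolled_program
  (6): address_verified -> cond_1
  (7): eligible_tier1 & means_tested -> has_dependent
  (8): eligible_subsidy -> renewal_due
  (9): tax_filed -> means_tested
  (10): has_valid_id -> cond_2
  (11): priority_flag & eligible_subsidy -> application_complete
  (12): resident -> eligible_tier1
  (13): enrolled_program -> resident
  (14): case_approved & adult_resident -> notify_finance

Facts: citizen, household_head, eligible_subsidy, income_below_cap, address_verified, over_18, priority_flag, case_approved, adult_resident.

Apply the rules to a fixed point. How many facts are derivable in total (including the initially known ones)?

Round 1 — (4), (6), (8), (11), (14), derive identity_verified, cond_1, renewal_due, application_complete, notify_finance.
Round 2 — (3), (5), derive tax_filed, enrolled_program.
Round 3 — (9), (13), derive means_tested, resident.
Round 4 — (12), derive eligible_tier1.
Round 5 — (7), derive has_dependent.
Round 6 — (1), derive has_valid_id.
Round 7 — (10), derive cond_2.
Closure: {address_verified, adult_resident, application_complete, case_approved, citizen, cond_1, cond_2, eligible_subsidy, eligible_tier1, enrolled_program, has_dependent, has_valid_id, household_head, identity_verified, income_below_cap, means_tested, notify_finance, over_18, priority_flag, renewal_due, resident, tax_filed} — 22 facts.

22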